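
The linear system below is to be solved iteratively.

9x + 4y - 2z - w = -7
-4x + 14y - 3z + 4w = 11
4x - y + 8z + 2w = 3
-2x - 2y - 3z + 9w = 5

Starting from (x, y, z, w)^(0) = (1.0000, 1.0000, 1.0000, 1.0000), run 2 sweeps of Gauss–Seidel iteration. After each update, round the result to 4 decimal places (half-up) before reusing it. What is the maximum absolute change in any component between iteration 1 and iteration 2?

Iteration 1:
  x = (-7 - (4)·1.0000 - (-2)·1.0000 - (-1)·1.0000) / (9) = -0.8889
  y = (11 - (-4)·-0.8889 - (-3)·1.0000 - (4)·1.0000) / (14) = 0.4603
  z = (3 - (4)·-0.8889 - (-1)·0.4603 - (2)·1.0000) / (8) = 0.6270
  w = (5 - (-2)·-0.8889 - (-2)·0.4603 - (-3)·0.6270) / (9) = 0.6693
Iteration 2:
  x = (-7 - (4)·0.4603 - (-2)·0.6270 - (-1)·0.6693) / (9) = -0.7687
  y = (11 - (-4)·-0.7687 - (-3)·0.6270 - (4)·0.6693) / (14) = 0.5092
  z = (3 - (4)·-0.7687 - (-1)·0.5092 - (2)·0.6693) / (8) = 0.6557
  w = (5 - (-2)·-0.7687 - (-2)·0.5092 - (-3)·0.6557) / (9) = 0.7165
Change: (0.1202, 0.0489, 0.0287, 0.0472) → max |·| = 0.1202

0.1202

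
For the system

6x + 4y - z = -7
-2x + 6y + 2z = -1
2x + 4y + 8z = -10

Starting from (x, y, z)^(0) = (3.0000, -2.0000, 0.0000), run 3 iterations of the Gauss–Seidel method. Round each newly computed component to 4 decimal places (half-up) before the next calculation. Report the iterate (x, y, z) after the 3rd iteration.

(-1.1803, -0.2829, -0.8135)

Iteration 1:
  x = (-7 - (4)·-2.0000 - (-1)·0.0000) / (6) = 0.1667
  y = (-1 - (-2)·0.1667 - (2)·0.0000) / (6) = -0.1111
  z = (-10 - (2)·0.1667 - (4)·-0.1111) / (8) = -1.2361
Iteration 2:
  x = (-7 - (4)·-0.1111 - (-1)·-1.2361) / (6) = -1.2986
  y = (-1 - (-2)·-1.2986 - (2)·-1.2361) / (6) = -0.1875
  z = (-10 - (2)·-1.2986 - (4)·-0.1875) / (8) = -0.8316
Iteration 3:
  x = (-7 - (4)·-0.1875 - (-1)·-0.8316) / (6) = -1.1803
  y = (-1 - (-2)·-1.1803 - (2)·-0.8316) / (6) = -0.2829
  z = (-10 - (2)·-1.1803 - (4)·-0.2829) / (8) = -0.8135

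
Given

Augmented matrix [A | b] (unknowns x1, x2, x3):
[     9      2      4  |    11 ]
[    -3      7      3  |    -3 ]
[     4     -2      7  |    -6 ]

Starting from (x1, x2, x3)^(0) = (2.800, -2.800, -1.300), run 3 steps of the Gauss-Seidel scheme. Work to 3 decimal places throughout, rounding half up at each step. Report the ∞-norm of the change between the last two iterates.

0.216

Iteration 1:
  x1 = (11 - (2)·-2.800 - (4)·-1.300) / (9) = 2.422
  x2 = (-3 - (-3)·2.422 - (3)·-1.300) / (7) = 1.167
  x3 = (-6 - (4)·2.422 - (-2)·1.167) / (7) = -1.908
Iteration 2:
  x1 = (11 - (2)·1.167 - (4)·-1.908) / (9) = 1.811
  x2 = (-3 - (-3)·1.811 - (3)·-1.908) / (7) = 1.165
  x3 = (-6 - (4)·1.811 - (-2)·1.165) / (7) = -1.559
Iteration 3:
  x1 = (11 - (2)·1.165 - (4)·-1.559) / (9) = 1.656
  x2 = (-3 - (-3)·1.656 - (3)·-1.559) / (7) = 0.949
  x3 = (-6 - (4)·1.656 - (-2)·0.949) / (7) = -1.532
Change: (-0.155, -0.216, 0.027) → max |·| = 0.216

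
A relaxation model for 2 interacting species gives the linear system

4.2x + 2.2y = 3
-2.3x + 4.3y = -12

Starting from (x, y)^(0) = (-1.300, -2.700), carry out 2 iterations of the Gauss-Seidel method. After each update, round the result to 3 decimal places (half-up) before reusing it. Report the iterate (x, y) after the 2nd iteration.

(1.580, -1.946)

Iteration 1:
  x = (3 - (2.2)·-2.700) / (4.2) = 2.129
  y = (-12 - (-2.3)·2.129) / (4.3) = -1.652
Iteration 2:
  x = (3 - (2.2)·-1.652) / (4.2) = 1.580
  y = (-12 - (-2.3)·1.580) / (4.3) = -1.946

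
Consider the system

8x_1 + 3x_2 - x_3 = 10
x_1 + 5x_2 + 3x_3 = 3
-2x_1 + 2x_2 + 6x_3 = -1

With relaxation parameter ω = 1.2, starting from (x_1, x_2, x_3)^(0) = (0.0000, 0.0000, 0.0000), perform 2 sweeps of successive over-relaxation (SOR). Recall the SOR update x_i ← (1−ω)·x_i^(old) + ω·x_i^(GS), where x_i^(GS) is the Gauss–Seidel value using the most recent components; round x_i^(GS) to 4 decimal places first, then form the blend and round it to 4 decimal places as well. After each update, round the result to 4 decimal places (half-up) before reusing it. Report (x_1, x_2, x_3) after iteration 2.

(1.0764, 0.2053, 0.0972)

Iteration 1:
  x_1: GS value = (10 - (3)·0.0000 - (-1)·0.0000) / (8) = 1.2500;  x_1 ← (1−ω)·0.0000 + ω·1.2500 = 1.5000
  x_2: GS value = (3 - (1)·1.5000 - (3)·0.0000) / (5) = 0.3000;  x_2 ← (1−ω)·0.0000 + ω·0.3000 = 0.3600
  x_3: GS value = (-1 - (-2)·1.5000 - (2)·0.3600) / (6) = 0.2133;  x_3 ← (1−ω)·0.0000 + ω·0.2133 = 0.2560
Iteration 2:
  x_1: GS value = (10 - (3)·0.3600 - (-1)·0.2560) / (8) = 1.1470;  x_1 ← (1−ω)·1.5000 + ω·1.1470 = 1.0764
  x_2: GS value = (3 - (1)·1.0764 - (3)·0.2560) / (5) = 0.2311;  x_2 ← (1−ω)·0.3600 + ω·0.2311 = 0.2053
  x_3: GS value = (-1 - (-2)·1.0764 - (2)·0.2053) / (6) = 0.1237;  x_3 ← (1−ω)·0.2560 + ω·0.1237 = 0.0972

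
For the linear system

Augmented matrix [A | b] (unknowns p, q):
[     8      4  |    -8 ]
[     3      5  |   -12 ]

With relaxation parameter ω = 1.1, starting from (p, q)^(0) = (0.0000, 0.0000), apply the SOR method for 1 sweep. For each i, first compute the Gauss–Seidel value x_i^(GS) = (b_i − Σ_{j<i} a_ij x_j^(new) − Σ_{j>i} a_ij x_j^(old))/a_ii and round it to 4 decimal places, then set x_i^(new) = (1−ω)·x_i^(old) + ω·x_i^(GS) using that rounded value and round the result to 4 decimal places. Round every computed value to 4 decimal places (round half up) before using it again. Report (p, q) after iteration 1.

Iteration 1:
  p: GS value = (-8 - (4)·0.0000) / (8) = -1.0000;  p ← (1−ω)·0.0000 + ω·-1.0000 = -1.1000
  q: GS value = (-12 - (3)·-1.1000) / (5) = -1.7400;  q ← (1−ω)·0.0000 + ω·-1.7400 = -1.9140

(-1.1000, -1.9140)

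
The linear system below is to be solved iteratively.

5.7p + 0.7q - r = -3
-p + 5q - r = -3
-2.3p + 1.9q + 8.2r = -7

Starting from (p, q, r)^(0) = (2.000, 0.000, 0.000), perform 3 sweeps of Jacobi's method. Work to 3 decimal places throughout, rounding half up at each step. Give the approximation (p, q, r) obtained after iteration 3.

Iteration 1:
  p = (-3 - (0.7)·0.000 - (-1)·0.000) / (5.7) = -0.526
  q = (-3 - (-1)·2.000 - (-1)·0.000) / (5) = -0.200
  r = (-7 - (-2.3)·2.000 - (1.9)·0.000) / (8.2) = -0.293
Iteration 2:
  p = (-3 - (0.7)·-0.200 - (-1)·-0.293) / (5.7) = -0.553
  q = (-3 - (-1)·-0.526 - (-1)·-0.293) / (5) = -0.764
  r = (-7 - (-2.3)·-0.526 - (1.9)·-0.200) / (8.2) = -0.955
Iteration 3:
  p = (-3 - (0.7)·-0.764 - (-1)·-0.955) / (5.7) = -0.600
  q = (-3 - (-1)·-0.553 - (-1)·-0.955) / (5) = -0.902
  r = (-7 - (-2.3)·-0.553 - (1.9)·-0.764) / (8.2) = -0.832

(-0.600, -0.902, -0.832)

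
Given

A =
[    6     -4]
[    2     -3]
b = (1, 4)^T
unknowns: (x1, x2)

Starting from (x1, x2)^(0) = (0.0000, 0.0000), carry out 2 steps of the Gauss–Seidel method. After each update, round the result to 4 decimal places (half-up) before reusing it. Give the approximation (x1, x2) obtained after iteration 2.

(-0.6481, -1.7654)

Iteration 1:
  x1 = (1 - (-4)·0.0000) / (6) = 0.1667
  x2 = (4 - (2)·0.1667) / (-3) = -1.2222
Iteration 2:
  x1 = (1 - (-4)·-1.2222) / (6) = -0.6481
  x2 = (4 - (2)·-0.6481) / (-3) = -1.7654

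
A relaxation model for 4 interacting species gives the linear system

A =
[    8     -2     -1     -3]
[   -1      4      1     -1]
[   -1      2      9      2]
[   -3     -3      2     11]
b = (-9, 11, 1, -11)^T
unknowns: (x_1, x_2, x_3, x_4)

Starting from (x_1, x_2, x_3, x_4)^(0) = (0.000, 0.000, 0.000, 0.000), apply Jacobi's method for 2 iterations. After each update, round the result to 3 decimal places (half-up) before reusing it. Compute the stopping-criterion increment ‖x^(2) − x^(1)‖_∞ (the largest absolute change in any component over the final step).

0.559

Iteration 1:
  x_1 = (-9 - (-2)·0.000 - (-1)·0.000 - (-3)·0.000) / (8) = -1.125
  x_2 = (11 - (-1)·0.000 - (1)·0.000 - (-1)·0.000) / (4) = 2.750
  x_3 = (1 - (-1)·0.000 - (2)·0.000 - (2)·0.000) / (9) = 0.111
  x_4 = (-11 - (-3)·0.000 - (-3)·0.000 - (2)·0.000) / (11) = -1.000
Iteration 2:
  x_1 = (-9 - (-2)·2.750 - (-1)·0.111 - (-3)·-1.000) / (8) = -0.799
  x_2 = (11 - (-1)·-1.125 - (1)·0.111 - (-1)·-1.000) / (4) = 2.191
  x_3 = (1 - (-1)·-1.125 - (2)·2.750 - (2)·-1.000) / (9) = -0.403
  x_4 = (-11 - (-3)·-1.125 - (-3)·2.750 - (2)·0.111) / (11) = -0.577
Change: (0.326, -0.559, -0.514, 0.423) → max |·| = 0.559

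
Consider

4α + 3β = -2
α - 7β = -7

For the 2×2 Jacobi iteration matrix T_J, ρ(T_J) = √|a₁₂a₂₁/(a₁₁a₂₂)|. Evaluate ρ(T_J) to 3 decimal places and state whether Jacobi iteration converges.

a₁₂a₂₁/(a₁₁a₂₂) = (3)·(1) / ((4)·(-7)) = -0.107143
ρ = √|-0.107143| = √0.107143 = 0.327
ρ < 1, so Jacobi converges

0.327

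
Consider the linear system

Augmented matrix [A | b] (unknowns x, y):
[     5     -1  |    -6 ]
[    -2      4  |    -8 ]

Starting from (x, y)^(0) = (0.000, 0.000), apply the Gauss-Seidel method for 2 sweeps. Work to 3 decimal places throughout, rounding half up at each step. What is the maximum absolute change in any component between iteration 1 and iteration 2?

Iteration 1:
  x = (-6 - (-1)·0.000) / (5) = -1.200
  y = (-8 - (-2)·-1.200) / (4) = -2.600
Iteration 2:
  x = (-6 - (-1)·-2.600) / (5) = -1.720
  y = (-8 - (-2)·-1.720) / (4) = -2.860
Change: (-0.520, -0.260) → max |·| = 0.520

0.520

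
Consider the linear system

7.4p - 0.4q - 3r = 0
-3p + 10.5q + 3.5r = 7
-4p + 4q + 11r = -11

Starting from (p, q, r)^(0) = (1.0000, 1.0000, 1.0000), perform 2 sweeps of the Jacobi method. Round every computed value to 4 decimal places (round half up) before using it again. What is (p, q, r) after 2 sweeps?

Iteration 1:
  p = (0 - (-0.4)·1.0000 - (-3)·1.0000) / (7.4) = 0.4595
  q = (7 - (-3)·1.0000 - (3.5)·1.0000) / (10.5) = 0.6190
  r = (-11 - (-4)·1.0000 - (4)·1.0000) / (11) = -1.0000
Iteration 2:
  p = (0 - (-0.4)·0.6190 - (-3)·-1.0000) / (7.4) = -0.3719
  q = (7 - (-3)·0.4595 - (3.5)·-1.0000) / (10.5) = 1.1313
  r = (-11 - (-4)·0.4595 - (4)·0.6190) / (11) = -1.0580

(-0.3719, 1.1313, -1.0580)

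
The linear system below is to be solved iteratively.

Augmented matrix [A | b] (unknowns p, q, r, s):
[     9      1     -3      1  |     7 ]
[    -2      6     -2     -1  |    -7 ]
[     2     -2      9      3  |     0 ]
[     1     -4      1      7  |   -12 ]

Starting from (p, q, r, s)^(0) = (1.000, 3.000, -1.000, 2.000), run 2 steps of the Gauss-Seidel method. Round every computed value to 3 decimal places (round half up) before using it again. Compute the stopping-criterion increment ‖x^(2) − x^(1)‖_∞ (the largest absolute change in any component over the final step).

1.124

Iteration 1:
  p = (7 - (1)·3.000 - (-3)·-1.000 - (1)·2.000) / (9) = -0.111
  q = (-7 - (-2)·-0.111 - (-2)·-1.000 - (-1)·2.000) / (6) = -1.204
  r = (0 - (2)·-0.111 - (-2)·-1.204 - (3)·2.000) / (9) = -0.910
  s = (-12 - (1)·-0.111 - (-4)·-1.204 - (1)·-0.910) / (7) = -2.256
Iteration 2:
  p = (7 - (1)·-1.204 - (-3)·-0.910 - (1)·-2.256) / (9) = 0.859
  q = (-7 - (-2)·0.859 - (-2)·-0.910 - (-1)·-2.256) / (6) = -1.560
  r = (0 - (2)·0.859 - (-2)·-1.560 - (3)·-2.256) / (9) = 0.214
  s = (-12 - (1)·0.859 - (-4)·-1.560 - (1)·0.214) / (7) = -2.759
Change: (0.970, -0.356, 1.124, -0.503) → max |·| = 1.124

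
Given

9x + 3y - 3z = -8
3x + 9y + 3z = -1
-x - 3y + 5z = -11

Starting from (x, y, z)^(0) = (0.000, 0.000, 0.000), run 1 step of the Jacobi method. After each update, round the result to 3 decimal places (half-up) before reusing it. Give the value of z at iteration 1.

Iteration 1:
  x = (-8 - (3)·0.000 - (-3)·0.000) / (9) = -0.889
  y = (-1 - (3)·0.000 - (3)·0.000) / (9) = -0.111
  z = (-11 - (-1)·0.000 - (-3)·0.000) / (5) = -2.200

-2.200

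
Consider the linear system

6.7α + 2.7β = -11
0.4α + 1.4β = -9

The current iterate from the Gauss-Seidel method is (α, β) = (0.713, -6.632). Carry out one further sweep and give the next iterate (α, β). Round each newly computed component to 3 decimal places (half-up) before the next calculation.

(1.031, -6.723)

One sweep:
  α = (-11 - (2.7)·-6.632) / (6.7) = 1.031
  β = (-9 - (0.4)·1.031) / (1.4) = -6.723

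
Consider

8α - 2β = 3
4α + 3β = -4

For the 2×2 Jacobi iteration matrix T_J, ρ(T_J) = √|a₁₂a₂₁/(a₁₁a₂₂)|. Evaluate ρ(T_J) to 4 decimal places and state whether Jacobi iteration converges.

a₁₂a₂₁/(a₁₁a₂₂) = (-2)·(4) / ((8)·(3)) = -0.333333
ρ = √|-0.333333| = √0.333333 = 0.5774
ρ < 1, so Jacobi converges

0.5774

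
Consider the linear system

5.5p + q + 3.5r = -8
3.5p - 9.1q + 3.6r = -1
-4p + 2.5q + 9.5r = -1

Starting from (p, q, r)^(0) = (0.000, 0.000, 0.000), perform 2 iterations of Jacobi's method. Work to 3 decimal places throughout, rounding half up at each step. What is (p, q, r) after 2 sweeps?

(-1.408, -0.491, -0.747)

Iteration 1:
  p = (-8 - (1)·0.000 - (3.5)·0.000) / (5.5) = -1.455
  q = (-1 - (3.5)·0.000 - (3.6)·0.000) / (-9.1) = 0.110
  r = (-1 - (-4)·0.000 - (2.5)·0.000) / (9.5) = -0.105
Iteration 2:
  p = (-8 - (1)·0.110 - (3.5)·-0.105) / (5.5) = -1.408
  q = (-1 - (3.5)·-1.455 - (3.6)·-0.105) / (-9.1) = -0.491
  r = (-1 - (-4)·-1.455 - (2.5)·0.110) / (9.5) = -0.747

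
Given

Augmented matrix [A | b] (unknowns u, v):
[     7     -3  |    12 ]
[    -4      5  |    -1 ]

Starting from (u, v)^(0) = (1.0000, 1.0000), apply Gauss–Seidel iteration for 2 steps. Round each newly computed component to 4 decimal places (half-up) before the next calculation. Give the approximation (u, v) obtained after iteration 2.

(2.3633, 1.6906)

Iteration 1:
  u = (12 - (-3)·1.0000) / (7) = 2.1429
  v = (-1 - (-4)·2.1429) / (5) = 1.5143
Iteration 2:
  u = (12 - (-3)·1.5143) / (7) = 2.3633
  v = (-1 - (-4)·2.3633) / (5) = 1.6906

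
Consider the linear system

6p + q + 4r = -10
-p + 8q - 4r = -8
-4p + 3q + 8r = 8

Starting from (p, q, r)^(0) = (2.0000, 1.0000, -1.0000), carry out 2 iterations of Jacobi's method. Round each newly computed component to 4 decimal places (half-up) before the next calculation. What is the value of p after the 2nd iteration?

Iteration 1:
  p = (-10 - (1)·1.0000 - (4)·-1.0000) / (6) = -1.1667
  q = (-8 - (-1)·2.0000 - (-4)·-1.0000) / (8) = -1.2500
  r = (8 - (-4)·2.0000 - (3)·1.0000) / (8) = 1.6250
Iteration 2:
  p = (-10 - (1)·-1.2500 - (4)·1.6250) / (6) = -2.5417
  q = (-8 - (-1)·-1.1667 - (-4)·1.6250) / (8) = -0.3333
  r = (8 - (-4)·-1.1667 - (3)·-1.2500) / (8) = 0.8854

-2.5417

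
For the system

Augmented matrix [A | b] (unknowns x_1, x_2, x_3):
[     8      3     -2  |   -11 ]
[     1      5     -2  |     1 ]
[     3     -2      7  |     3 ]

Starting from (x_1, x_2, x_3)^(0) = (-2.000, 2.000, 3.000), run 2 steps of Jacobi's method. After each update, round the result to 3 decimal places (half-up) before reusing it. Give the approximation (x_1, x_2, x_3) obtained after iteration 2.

(-1.586, 1.218, 1.532)

Iteration 1:
  x_1 = (-11 - (3)·2.000 - (-2)·3.000) / (8) = -1.375
  x_2 = (1 - (1)·-2.000 - (-2)·3.000) / (5) = 1.800
  x_3 = (3 - (3)·-2.000 - (-2)·2.000) / (7) = 1.857
Iteration 2:
  x_1 = (-11 - (3)·1.800 - (-2)·1.857) / (8) = -1.586
  x_2 = (1 - (1)·-1.375 - (-2)·1.857) / (5) = 1.218
  x_3 = (3 - (3)·-1.375 - (-2)·1.800) / (7) = 1.532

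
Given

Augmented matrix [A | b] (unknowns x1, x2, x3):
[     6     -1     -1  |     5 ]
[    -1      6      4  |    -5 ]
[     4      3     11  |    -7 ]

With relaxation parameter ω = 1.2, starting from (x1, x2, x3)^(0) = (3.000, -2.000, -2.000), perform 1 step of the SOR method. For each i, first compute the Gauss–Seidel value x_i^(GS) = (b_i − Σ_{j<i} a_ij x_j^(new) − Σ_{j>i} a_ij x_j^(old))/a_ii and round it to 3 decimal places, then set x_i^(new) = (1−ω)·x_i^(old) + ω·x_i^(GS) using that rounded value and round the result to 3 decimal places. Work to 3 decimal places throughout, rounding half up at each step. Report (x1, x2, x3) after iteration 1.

Iteration 1:
  x1: GS value = (5 - (-1)·-2.000 - (-1)·-2.000) / (6) = 0.167;  x1 ← (1−ω)·3.000 + ω·0.167 = -0.400
  x2: GS value = (-5 - (-1)·-0.400 - (4)·-2.000) / (6) = 0.433;  x2 ← (1−ω)·-2.000 + ω·0.433 = 0.920
  x3: GS value = (-7 - (4)·-0.400 - (3)·0.920) / (11) = -0.742;  x3 ← (1−ω)·-2.000 + ω·-0.742 = -0.490

(-0.400, 0.920, -0.490)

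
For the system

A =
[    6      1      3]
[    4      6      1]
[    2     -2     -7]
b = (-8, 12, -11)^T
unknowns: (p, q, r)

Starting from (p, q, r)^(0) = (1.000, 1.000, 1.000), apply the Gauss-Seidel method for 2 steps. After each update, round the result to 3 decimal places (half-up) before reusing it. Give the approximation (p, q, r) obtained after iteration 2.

Iteration 1:
  p = (-8 - (1)·1.000 - (3)·1.000) / (6) = -2.000
  q = (12 - (4)·-2.000 - (1)·1.000) / (6) = 3.167
  r = (-11 - (2)·-2.000 - (-2)·3.167) / (-7) = 0.095
Iteration 2:
  p = (-8 - (1)·3.167 - (3)·0.095) / (6) = -1.909
  q = (12 - (4)·-1.909 - (1)·0.095) / (6) = 3.257
  r = (-11 - (2)·-1.909 - (-2)·3.257) / (-7) = 0.095

(-1.909, 3.257, 0.095)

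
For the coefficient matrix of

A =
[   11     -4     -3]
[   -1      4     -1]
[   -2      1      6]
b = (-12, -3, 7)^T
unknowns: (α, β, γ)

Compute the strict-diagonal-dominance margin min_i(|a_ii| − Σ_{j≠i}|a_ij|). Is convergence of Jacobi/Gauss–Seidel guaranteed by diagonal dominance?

row 1: |11| − (4+3) = 4
row 2: |4| − (1+1) = 2
row 3: |6| − (2+1) = 3
minimum over rows = 2 → strictly diagonally dominant (convergence guaranteed)

2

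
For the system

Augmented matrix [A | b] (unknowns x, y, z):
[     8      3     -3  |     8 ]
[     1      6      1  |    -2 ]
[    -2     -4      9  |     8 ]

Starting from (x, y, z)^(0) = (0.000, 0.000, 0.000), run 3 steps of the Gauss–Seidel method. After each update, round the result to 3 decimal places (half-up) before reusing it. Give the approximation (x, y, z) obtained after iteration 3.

Iteration 1:
  x = (8 - (3)·0.000 - (-3)·0.000) / (8) = 1.000
  y = (-2 - (1)·1.000 - (1)·0.000) / (6) = -0.500
  z = (8 - (-2)·1.000 - (-4)·-0.500) / (9) = 0.889
Iteration 2:
  x = (8 - (3)·-0.500 - (-3)·0.889) / (8) = 1.521
  y = (-2 - (1)·1.521 - (1)·0.889) / (6) = -0.735
  z = (8 - (-2)·1.521 - (-4)·-0.735) / (9) = 0.900
Iteration 3:
  x = (8 - (3)·-0.735 - (-3)·0.900) / (8) = 1.613
  y = (-2 - (1)·1.613 - (1)·0.900) / (6) = -0.752
  z = (8 - (-2)·1.613 - (-4)·-0.752) / (9) = 0.913

(1.613, -0.752, 0.913)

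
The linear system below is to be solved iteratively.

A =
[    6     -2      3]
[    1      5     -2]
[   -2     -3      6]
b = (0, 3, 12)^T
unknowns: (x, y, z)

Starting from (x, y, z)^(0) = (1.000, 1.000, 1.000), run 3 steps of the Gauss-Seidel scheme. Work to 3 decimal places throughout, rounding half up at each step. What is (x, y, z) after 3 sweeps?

(-0.706, 1.776, 2.653)

Iteration 1:
  x = (0 - (-2)·1.000 - (3)·1.000) / (6) = -0.167
  y = (3 - (1)·-0.167 - (-2)·1.000) / (5) = 1.033
  z = (12 - (-2)·-0.167 - (-3)·1.033) / (6) = 2.461
Iteration 2:
  x = (0 - (-2)·1.033 - (3)·2.461) / (6) = -0.886
  y = (3 - (1)·-0.886 - (-2)·2.461) / (5) = 1.762
  z = (12 - (-2)·-0.886 - (-3)·1.762) / (6) = 2.586
Iteration 3:
  x = (0 - (-2)·1.762 - (3)·2.586) / (6) = -0.706
  y = (3 - (1)·-0.706 - (-2)·2.586) / (5) = 1.776
  z = (12 - (-2)·-0.706 - (-3)·1.776) / (6) = 2.653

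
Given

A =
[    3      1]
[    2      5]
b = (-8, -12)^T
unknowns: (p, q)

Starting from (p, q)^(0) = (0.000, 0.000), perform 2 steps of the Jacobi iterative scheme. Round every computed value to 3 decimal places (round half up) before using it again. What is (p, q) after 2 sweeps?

Iteration 1:
  p = (-8 - (1)·0.000) / (3) = -2.667
  q = (-12 - (2)·0.000) / (5) = -2.400
Iteration 2:
  p = (-8 - (1)·-2.400) / (3) = -1.867
  q = (-12 - (2)·-2.667) / (5) = -1.333

(-1.867, -1.333)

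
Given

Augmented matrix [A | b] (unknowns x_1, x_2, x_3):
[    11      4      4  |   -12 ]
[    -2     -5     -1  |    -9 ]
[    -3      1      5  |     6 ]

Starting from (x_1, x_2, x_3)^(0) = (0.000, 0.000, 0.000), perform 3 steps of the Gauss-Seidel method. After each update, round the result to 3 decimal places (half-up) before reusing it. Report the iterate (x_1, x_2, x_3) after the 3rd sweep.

Iteration 1:
  x_1 = (-12 - (4)·0.000 - (4)·0.000) / (11) = -1.091
  x_2 = (-9 - (-2)·-1.091 - (-1)·0.000) / (-5) = 2.236
  x_3 = (6 - (-3)·-1.091 - (1)·2.236) / (5) = 0.098
Iteration 2:
  x_1 = (-12 - (4)·2.236 - (4)·0.098) / (11) = -1.940
  x_2 = (-9 - (-2)·-1.940 - (-1)·0.098) / (-5) = 2.556
  x_3 = (6 - (-3)·-1.940 - (1)·2.556) / (5) = -0.475
Iteration 3:
  x_1 = (-12 - (4)·2.556 - (4)·-0.475) / (11) = -1.848
  x_2 = (-9 - (-2)·-1.848 - (-1)·-0.475) / (-5) = 2.634
  x_3 = (6 - (-3)·-1.848 - (1)·2.634) / (5) = -0.436

(-1.848, 2.634, -0.436)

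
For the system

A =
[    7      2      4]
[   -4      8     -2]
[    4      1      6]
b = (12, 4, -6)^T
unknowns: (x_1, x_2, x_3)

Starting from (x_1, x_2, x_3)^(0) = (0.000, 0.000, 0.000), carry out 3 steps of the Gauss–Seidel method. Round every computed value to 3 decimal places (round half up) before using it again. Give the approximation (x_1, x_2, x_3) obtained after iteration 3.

(3.069, 1.286, -3.260)

Iteration 1:
  x_1 = (12 - (2)·0.000 - (4)·0.000) / (7) = 1.714
  x_2 = (4 - (-4)·1.714 - (-2)·0.000) / (8) = 1.357
  x_3 = (-6 - (4)·1.714 - (1)·1.357) / (6) = -2.369
Iteration 2:
  x_1 = (12 - (2)·1.357 - (4)·-2.369) / (7) = 2.680
  x_2 = (4 - (-4)·2.680 - (-2)·-2.369) / (8) = 1.248
  x_3 = (-6 - (4)·2.680 - (1)·1.248) / (6) = -2.995
Iteration 3:
  x_1 = (12 - (2)·1.248 - (4)·-2.995) / (7) = 3.069
  x_2 = (4 - (-4)·3.069 - (-2)·-2.995) / (8) = 1.286
  x_3 = (-6 - (4)·3.069 - (1)·1.286) / (6) = -3.260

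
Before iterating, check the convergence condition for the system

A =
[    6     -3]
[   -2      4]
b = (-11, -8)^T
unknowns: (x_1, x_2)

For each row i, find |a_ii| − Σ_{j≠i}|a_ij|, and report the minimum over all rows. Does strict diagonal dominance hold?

2

row 1: |6| − (3) = 3
row 2: |4| − (2) = 2
minimum over rows = 2 → strictly diagonally dominant (convergence guaranteed)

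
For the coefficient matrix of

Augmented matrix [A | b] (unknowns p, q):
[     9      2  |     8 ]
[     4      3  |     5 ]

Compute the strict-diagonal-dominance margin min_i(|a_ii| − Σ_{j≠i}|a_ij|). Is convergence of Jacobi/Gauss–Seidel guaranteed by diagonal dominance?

row 1: |9| − (2) = 7
row 2: |3| − (4) = -1
minimum over rows = -1 → not strictly diagonally dominant

-1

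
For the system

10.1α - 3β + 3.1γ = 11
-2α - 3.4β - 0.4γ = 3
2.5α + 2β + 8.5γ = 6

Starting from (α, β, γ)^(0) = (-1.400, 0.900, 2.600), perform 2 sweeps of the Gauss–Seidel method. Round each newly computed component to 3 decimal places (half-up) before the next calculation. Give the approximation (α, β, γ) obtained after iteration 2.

Iteration 1:
  α = (11 - (-3)·0.900 - (3.1)·2.600) / (10.1) = 0.558
  β = (3 - (-2)·0.558 - (-0.4)·2.600) / (-3.4) = -1.516
  γ = (6 - (2.5)·0.558 - (2)·-1.516) / (8.5) = 0.898
Iteration 2:
  α = (11 - (-3)·-1.516 - (3.1)·0.898) / (10.1) = 0.363
  β = (3 - (-2)·0.363 - (-0.4)·0.898) / (-3.4) = -1.202
  γ = (6 - (2.5)·0.363 - (2)·-1.202) / (8.5) = 0.882

(0.363, -1.202, 0.882)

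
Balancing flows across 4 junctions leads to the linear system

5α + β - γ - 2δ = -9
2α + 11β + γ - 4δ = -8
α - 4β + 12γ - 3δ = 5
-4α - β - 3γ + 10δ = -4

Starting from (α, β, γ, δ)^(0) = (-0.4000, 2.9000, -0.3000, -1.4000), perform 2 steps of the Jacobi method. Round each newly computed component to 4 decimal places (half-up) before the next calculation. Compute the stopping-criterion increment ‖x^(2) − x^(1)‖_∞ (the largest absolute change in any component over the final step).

Iteration 1:
  α = (-9 - (1)·2.9000 - (-1)·-0.3000 - (-2)·-1.4000) / (5) = -3.0000
  β = (-8 - (2)·-0.4000 - (1)·-0.3000 - (-4)·-1.4000) / (11) = -1.1364
  γ = (5 - (1)·-0.4000 - (-4)·2.9000 - (-3)·-1.4000) / (12) = 1.0667
  δ = (-4 - (-4)·-0.4000 - (-1)·2.9000 - (-3)·-0.3000) / (10) = -0.3600
Iteration 2:
  α = (-9 - (1)·-1.1364 - (-1)·1.0667 - (-2)·-0.3600) / (5) = -1.5034
  β = (-8 - (2)·-3.0000 - (1)·1.0667 - (-4)·-0.3600) / (11) = -0.4097
  γ = (5 - (1)·-3.0000 - (-4)·-1.1364 - (-3)·-0.3600) / (12) = 0.1979
  δ = (-4 - (-4)·-3.0000 - (-1)·-1.1364 - (-3)·1.0667) / (10) = -1.3936
Change: (1.4966, 0.7267, -0.8688, -1.0336) → max |·| = 1.4966

1.4966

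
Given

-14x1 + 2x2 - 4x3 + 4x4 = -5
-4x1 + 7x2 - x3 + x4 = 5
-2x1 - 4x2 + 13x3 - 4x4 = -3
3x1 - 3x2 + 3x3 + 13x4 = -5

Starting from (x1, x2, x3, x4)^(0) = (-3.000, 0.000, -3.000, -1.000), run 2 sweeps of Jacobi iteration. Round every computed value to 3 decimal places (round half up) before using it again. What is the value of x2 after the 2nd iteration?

0.959

Iteration 1:
  x1 = (-5 - (2)·0.000 - (-4)·-3.000 - (4)·-1.000) / (-14) = 0.929
  x2 = (5 - (-4)·-3.000 - (-1)·-3.000 - (1)·-1.000) / (7) = -1.286
  x3 = (-3 - (-2)·-3.000 - (-4)·0.000 - (-4)·-1.000) / (13) = -1.000
  x4 = (-5 - (3)·-3.000 - (-3)·0.000 - (3)·-3.000) / (13) = 1.000
Iteration 2:
  x1 = (-5 - (2)·-1.286 - (-4)·-1.000 - (4)·1.000) / (-14) = 0.745
  x2 = (5 - (-4)·0.929 - (-1)·-1.000 - (1)·1.000) / (7) = 0.959
  x3 = (-3 - (-2)·0.929 - (-4)·-1.286 - (-4)·1.000) / (13) = -0.176
  x4 = (-5 - (3)·0.929 - (-3)·-1.286 - (3)·-1.000) / (13) = -0.665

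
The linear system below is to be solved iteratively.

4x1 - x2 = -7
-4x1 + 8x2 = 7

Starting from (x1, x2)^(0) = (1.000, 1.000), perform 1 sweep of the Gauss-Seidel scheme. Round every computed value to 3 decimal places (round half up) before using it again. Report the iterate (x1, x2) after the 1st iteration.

Iteration 1:
  x1 = (-7 - (-1)·1.000) / (4) = -1.500
  x2 = (7 - (-4)·-1.500) / (8) = 0.125

(-1.500, 0.125)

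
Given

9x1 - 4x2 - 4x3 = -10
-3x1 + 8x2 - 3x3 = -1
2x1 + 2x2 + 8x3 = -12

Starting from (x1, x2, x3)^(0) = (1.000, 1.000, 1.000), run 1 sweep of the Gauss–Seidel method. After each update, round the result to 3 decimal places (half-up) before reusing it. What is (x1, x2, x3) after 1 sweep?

(-0.222, 0.167, -1.486)

Iteration 1:
  x1 = (-10 - (-4)·1.000 - (-4)·1.000) / (9) = -0.222
  x2 = (-1 - (-3)·-0.222 - (-3)·1.000) / (8) = 0.167
  x3 = (-12 - (2)·-0.222 - (2)·0.167) / (8) = -1.486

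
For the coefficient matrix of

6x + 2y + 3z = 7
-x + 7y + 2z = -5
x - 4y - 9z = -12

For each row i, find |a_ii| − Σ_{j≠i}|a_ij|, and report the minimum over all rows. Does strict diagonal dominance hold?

1

row 1: |6| − (2+3) = 1
row 2: |7| − (1+2) = 4
row 3: |-9| − (1+4) = 4
minimum over rows = 1 → strictly diagonally dominant (convergence guaranteed)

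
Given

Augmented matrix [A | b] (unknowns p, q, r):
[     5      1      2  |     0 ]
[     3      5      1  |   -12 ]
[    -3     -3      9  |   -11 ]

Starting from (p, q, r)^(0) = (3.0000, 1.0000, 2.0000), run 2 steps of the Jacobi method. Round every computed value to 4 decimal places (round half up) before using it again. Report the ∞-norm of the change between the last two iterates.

3.2000

Iteration 1:
  p = (0 - (1)·1.0000 - (2)·2.0000) / (5) = -1.0000
  q = (-12 - (3)·3.0000 - (1)·2.0000) / (5) = -4.6000
  r = (-11 - (-3)·3.0000 - (-3)·1.0000) / (9) = 0.1111
Iteration 2:
  p = (0 - (1)·-4.6000 - (2)·0.1111) / (5) = 0.8756
  q = (-12 - (3)·-1.0000 - (1)·0.1111) / (5) = -1.8222
  r = (-11 - (-3)·-1.0000 - (-3)·-4.6000) / (9) = -3.0889
Change: (1.8756, 2.7778, -3.2000) → max |·| = 3.2000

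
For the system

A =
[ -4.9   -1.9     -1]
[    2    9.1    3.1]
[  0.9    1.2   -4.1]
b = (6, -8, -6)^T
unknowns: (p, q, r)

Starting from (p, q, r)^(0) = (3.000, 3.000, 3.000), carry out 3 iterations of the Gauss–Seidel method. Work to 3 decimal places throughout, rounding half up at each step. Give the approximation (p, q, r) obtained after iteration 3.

Iteration 1:
  p = (6 - (-1.9)·3.000 - (-1)·3.000) / (-4.9) = -3.000
  q = (-8 - (2)·-3.000 - (3.1)·3.000) / (9.1) = -1.242
  r = (-6 - (0.9)·-3.000 - (1.2)·-1.242) / (-4.1) = 0.441
Iteration 2:
  p = (6 - (-1.9)·-1.242 - (-1)·0.441) / (-4.9) = -0.833
  q = (-8 - (2)·-0.833 - (3.1)·0.441) / (9.1) = -0.846
  r = (-6 - (0.9)·-0.833 - (1.2)·-0.846) / (-4.1) = 1.033
Iteration 3:
  p = (6 - (-1.9)·-0.846 - (-1)·1.033) / (-4.9) = -1.107
  q = (-8 - (2)·-1.107 - (3.1)·1.033) / (9.1) = -0.988
  r = (-6 - (0.9)·-1.107 - (1.2)·-0.988) / (-4.1) = 0.931

(-1.107, -0.988, 0.931)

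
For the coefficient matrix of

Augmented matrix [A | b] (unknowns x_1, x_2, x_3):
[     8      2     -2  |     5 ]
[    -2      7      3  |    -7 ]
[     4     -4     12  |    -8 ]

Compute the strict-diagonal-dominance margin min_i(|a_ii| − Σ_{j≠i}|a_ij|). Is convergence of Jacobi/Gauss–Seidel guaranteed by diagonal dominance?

2

row 1: |8| − (2+2) = 4
row 2: |7| − (2+3) = 2
row 3: |12| − (4+4) = 4
minimum over rows = 2 → strictly diagonally dominant (convergence guaranteed)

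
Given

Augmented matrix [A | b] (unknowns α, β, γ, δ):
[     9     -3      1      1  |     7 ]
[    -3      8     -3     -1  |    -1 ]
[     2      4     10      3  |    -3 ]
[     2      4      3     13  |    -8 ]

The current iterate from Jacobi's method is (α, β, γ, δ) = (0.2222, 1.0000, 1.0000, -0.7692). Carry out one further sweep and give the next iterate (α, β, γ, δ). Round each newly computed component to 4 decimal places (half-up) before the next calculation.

One sweep:
  α = (7 - (-3)·1.0000 - (1)·1.0000 - (1)·-0.7692) / (9) = 1.0855
  β = (-1 - (-3)·0.2222 - (-3)·1.0000 - (-1)·-0.7692) / (8) = 0.2372
  γ = (-3 - (2)·0.2222 - (4)·1.0000 - (3)·-0.7692) / (10) = -0.5137
  δ = (-8 - (2)·0.2222 - (4)·1.0000 - (3)·1.0000) / (13) = -1.1880

(1.0855, 0.2372, -0.5137, -1.1880)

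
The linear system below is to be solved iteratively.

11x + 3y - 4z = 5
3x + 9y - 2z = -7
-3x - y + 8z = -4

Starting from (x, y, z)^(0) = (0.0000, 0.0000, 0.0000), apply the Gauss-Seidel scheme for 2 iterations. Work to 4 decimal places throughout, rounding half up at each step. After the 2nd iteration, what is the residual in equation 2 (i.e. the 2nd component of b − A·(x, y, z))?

Iteration 1:
  x = (5 - (3)·0.0000 - (-4)·0.0000) / (11) = 0.4545
  y = (-7 - (3)·0.4545 - (-2)·0.0000) / (9) = -0.9293
  z = (-4 - (-3)·0.4545 - (-1)·-0.9293) / (8) = -0.4457
Iteration 2:
  x = (5 - (3)·-0.9293 - (-4)·-0.4457) / (11) = 0.5459
  y = (-7 - (3)·0.5459 - (-2)·-0.4457) / (9) = -1.0588
  z = (-4 - (-3)·0.5459 - (-1)·-1.0588) / (8) = -0.4276
Residual b − A·x = (0.4611, 0.0363, -0.0003)

0.0363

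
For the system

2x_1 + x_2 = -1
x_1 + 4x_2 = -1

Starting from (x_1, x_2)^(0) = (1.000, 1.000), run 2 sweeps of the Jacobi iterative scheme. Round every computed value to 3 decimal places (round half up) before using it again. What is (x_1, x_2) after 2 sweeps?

Iteration 1:
  x_1 = (-1 - (1)·1.000) / (2) = -1.000
  x_2 = (-1 - (1)·1.000) / (4) = -0.500
Iteration 2:
  x_1 = (-1 - (1)·-0.500) / (2) = -0.250
  x_2 = (-1 - (1)·-1.000) / (4) = 0.000

(-0.250, 0.000)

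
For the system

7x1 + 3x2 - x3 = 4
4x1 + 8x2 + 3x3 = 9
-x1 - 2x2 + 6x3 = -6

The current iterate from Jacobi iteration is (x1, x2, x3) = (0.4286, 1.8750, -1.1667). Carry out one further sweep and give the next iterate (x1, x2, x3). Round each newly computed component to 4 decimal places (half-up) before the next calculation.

(-0.3988, 1.3482, -0.3036)

One sweep:
  x1 = (4 - (3)·1.8750 - (-1)·-1.1667) / (7) = -0.3988
  x2 = (9 - (4)·0.4286 - (3)·-1.1667) / (8) = 1.3482
  x3 = (-6 - (-1)·0.4286 - (-2)·1.8750) / (6) = -0.3036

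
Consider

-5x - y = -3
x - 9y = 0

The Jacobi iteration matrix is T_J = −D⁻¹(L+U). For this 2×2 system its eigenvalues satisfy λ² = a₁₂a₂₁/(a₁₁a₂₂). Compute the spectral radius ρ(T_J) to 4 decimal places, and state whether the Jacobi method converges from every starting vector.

0.1491

a₁₂a₂₁/(a₁₁a₂₂) = (-1)·(1) / ((-5)·(-9)) = -0.022222
ρ = √|-0.022222| = √0.022222 = 0.1491
ρ < 1, so Jacobi converges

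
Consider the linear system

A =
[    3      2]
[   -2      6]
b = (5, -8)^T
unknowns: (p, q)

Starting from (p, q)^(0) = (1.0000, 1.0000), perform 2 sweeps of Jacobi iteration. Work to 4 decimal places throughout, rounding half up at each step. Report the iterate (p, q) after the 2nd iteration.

(2.3333, -1.0000)

Iteration 1:
  p = (5 - (2)·1.0000) / (3) = 1.0000
  q = (-8 - (-2)·1.0000) / (6) = -1.0000
Iteration 2:
  p = (5 - (2)·-1.0000) / (3) = 2.3333
  q = (-8 - (-2)·1.0000) / (6) = -1.0000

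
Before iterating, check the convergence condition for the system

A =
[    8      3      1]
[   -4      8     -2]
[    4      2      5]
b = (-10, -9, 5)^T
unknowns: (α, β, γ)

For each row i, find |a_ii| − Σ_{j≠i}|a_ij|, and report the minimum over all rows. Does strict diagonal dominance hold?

row 1: |8| − (3+1) = 4
row 2: |8| − (4+2) = 2
row 3: |5| − (4+2) = -1
minimum over rows = -1 → not strictly diagonally dominant

-1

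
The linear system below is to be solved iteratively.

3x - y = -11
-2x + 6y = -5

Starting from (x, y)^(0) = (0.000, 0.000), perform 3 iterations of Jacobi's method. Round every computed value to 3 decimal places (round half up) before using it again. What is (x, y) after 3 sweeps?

(-4.352, -2.148)

Iteration 1:
  x = (-11 - (-1)·0.000) / (3) = -3.667
  y = (-5 - (-2)·0.000) / (6) = -0.833
Iteration 2:
  x = (-11 - (-1)·-0.833) / (3) = -3.944
  y = (-5 - (-2)·-3.667) / (6) = -2.056
Iteration 3:
  x = (-11 - (-1)·-2.056) / (3) = -4.352
  y = (-5 - (-2)·-3.944) / (6) = -2.148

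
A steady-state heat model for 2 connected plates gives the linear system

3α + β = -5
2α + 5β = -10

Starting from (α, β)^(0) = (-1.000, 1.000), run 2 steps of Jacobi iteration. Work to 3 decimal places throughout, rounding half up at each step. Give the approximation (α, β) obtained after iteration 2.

(-1.133, -1.200)

Iteration 1:
  α = (-5 - (1)·1.000) / (3) = -2.000
  β = (-10 - (2)·-1.000) / (5) = -1.600
Iteration 2:
  α = (-5 - (1)·-1.600) / (3) = -1.133
  β = (-10 - (2)·-2.000) / (5) = -1.200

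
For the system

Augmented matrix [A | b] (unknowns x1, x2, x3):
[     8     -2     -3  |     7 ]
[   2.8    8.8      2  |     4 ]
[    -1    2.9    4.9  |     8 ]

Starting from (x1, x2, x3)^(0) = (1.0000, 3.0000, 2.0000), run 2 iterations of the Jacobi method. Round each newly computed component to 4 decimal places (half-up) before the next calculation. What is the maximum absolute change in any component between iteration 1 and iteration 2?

2.2445

Iteration 1:
  x1 = (7 - (-2)·3.0000 - (-3)·2.0000) / (8) = 2.3750
  x2 = (4 - (2.8)·1.0000 - (2)·2.0000) / (8.8) = -0.3182
  x3 = (8 - (-1)·1.0000 - (2.9)·3.0000) / (4.9) = 0.0612
Iteration 2:
  x1 = (7 - (-2)·-0.3182 - (-3)·0.0612) / (8) = 0.8184
  x2 = (4 - (2.8)·2.3750 - (2)·0.0612) / (8.8) = -0.3150
  x3 = (8 - (-1)·2.3750 - (2.9)·-0.3182) / (4.9) = 2.3057
Change: (-1.5566, 0.0032, 2.2445) → max |·| = 2.2445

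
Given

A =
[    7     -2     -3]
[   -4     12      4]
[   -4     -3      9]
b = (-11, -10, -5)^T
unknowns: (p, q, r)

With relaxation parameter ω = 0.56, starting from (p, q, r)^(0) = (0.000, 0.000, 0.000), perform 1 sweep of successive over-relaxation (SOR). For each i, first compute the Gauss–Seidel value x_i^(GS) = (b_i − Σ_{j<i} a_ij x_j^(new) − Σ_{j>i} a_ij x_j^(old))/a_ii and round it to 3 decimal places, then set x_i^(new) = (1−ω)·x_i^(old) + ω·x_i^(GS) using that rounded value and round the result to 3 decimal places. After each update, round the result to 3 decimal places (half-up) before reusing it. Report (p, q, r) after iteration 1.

Iteration 1:
  p: GS value = (-11 - (-2)·0.000 - (-3)·0.000) / (7) = -1.571;  p ← (1−ω)·0.000 + ω·-1.571 = -0.880
  q: GS value = (-10 - (-4)·-0.880 - (4)·0.000) / (12) = -1.127;  q ← (1−ω)·0.000 + ω·-1.127 = -0.631
  r: GS value = (-5 - (-4)·-0.880 - (-3)·-0.631) / (9) = -1.157;  r ← (1−ω)·0.000 + ω·-1.157 = -0.648

(-0.880, -0.631, -0.648)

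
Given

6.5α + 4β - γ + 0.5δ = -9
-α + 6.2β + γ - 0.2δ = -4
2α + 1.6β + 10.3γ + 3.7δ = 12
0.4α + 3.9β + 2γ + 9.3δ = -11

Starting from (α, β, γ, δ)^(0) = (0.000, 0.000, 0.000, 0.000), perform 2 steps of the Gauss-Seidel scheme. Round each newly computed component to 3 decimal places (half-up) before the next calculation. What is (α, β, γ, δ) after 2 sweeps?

Iteration 1:
  α = (-9 - (4)·0.000 - (-1)·0.000 - (0.5)·0.000) / (6.5) = -1.385
  β = (-4 - (-1)·-1.385 - (1)·0.000 - (-0.2)·0.000) / (6.2) = -0.869
  γ = (12 - (2)·-1.385 - (1.6)·-0.869 - (3.7)·0.000) / (10.3) = 1.569
  δ = (-11 - (0.4)·-1.385 - (3.9)·-0.869 - (2)·1.569) / (9.3) = -1.096
Iteration 2:
  α = (-9 - (4)·-0.869 - (-1)·1.569 - (0.5)·-1.096) / (6.5) = -0.524
  β = (-4 - (-1)·-0.524 - (1)·1.569 - (-0.2)·-1.096) / (6.2) = -1.018
  γ = (12 - (2)·-0.524 - (1.6)·-1.018 - (3.7)·-1.096) / (10.3) = 1.819
  δ = (-11 - (0.4)·-0.524 - (3.9)·-1.018 - (2)·1.819) / (9.3) = -1.125

(-0.524, -1.018, 1.819, -1.125)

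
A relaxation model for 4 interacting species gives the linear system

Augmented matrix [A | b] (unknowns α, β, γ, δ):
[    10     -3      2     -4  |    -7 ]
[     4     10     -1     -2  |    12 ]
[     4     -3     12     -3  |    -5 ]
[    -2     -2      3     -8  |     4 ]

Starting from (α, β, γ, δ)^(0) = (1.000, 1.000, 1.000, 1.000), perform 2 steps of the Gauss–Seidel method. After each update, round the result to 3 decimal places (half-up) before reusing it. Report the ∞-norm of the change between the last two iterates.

Iteration 1:
  α = (-7 - (-3)·1.000 - (2)·1.000 - (-4)·1.000) / (10) = -0.200
  β = (12 - (4)·-0.200 - (-1)·1.000 - (-2)·1.000) / (10) = 1.580
  γ = (-5 - (4)·-0.200 - (-3)·1.580 - (-3)·1.000) / (12) = 0.295
  δ = (4 - (-2)·-0.200 - (-2)·1.580 - (3)·0.295) / (-8) = -0.734
Iteration 2:
  α = (-7 - (-3)·1.580 - (2)·0.295 - (-4)·-0.734) / (10) = -0.579
  β = (12 - (4)·-0.579 - (-1)·0.295 - (-2)·-0.734) / (10) = 1.314
  γ = (-5 - (4)·-0.579 - (-3)·1.314 - (-3)·-0.734) / (12) = -0.079
  δ = (4 - (-2)·-0.579 - (-2)·1.314 - (3)·-0.079) / (-8) = -0.713
Change: (-0.379, -0.266, -0.374, 0.021) → max |·| = 0.379

0.379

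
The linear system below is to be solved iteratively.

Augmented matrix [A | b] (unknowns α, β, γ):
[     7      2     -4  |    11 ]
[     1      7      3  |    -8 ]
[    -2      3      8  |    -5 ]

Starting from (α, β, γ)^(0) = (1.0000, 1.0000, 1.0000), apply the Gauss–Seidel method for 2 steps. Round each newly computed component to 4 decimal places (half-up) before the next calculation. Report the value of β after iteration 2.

-1.7117

Iteration 1:
  α = (11 - (2)·1.0000 - (-4)·1.0000) / (7) = 1.8571
  β = (-8 - (1)·1.8571 - (3)·1.0000) / (7) = -1.8367
  γ = (-5 - (-2)·1.8571 - (3)·-1.8367) / (8) = 0.5280
Iteration 2:
  α = (11 - (2)·-1.8367 - (-4)·0.5280) / (7) = 2.3979
  β = (-8 - (1)·2.3979 - (3)·0.5280) / (7) = -1.7117
  γ = (-5 - (-2)·2.3979 - (3)·-1.7117) / (8) = 0.6164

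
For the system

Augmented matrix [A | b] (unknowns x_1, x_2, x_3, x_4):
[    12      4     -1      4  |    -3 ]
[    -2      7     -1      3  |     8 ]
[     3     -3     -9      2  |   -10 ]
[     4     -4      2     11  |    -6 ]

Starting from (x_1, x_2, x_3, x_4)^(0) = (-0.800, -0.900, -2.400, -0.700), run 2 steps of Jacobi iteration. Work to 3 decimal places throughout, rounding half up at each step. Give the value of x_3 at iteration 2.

0.816

Iteration 1:
  x_1 = (-3 - (4)·-0.900 - (-1)·-2.400 - (4)·-0.700) / (12) = 0.083
  x_2 = (8 - (-2)·-0.800 - (-1)·-2.400 - (3)·-0.700) / (7) = 0.871
  x_3 = (-10 - (3)·-0.800 - (-3)·-0.900 - (2)·-0.700) / (-9) = 0.989
  x_4 = (-6 - (4)·-0.800 - (-4)·-0.900 - (2)·-2.400) / (11) = -0.145
Iteration 2:
  x_1 = (-3 - (4)·0.871 - (-1)·0.989 - (4)·-0.145) / (12) = -0.410
  x_2 = (8 - (-2)·0.083 - (-1)·0.989 - (3)·-0.145) / (7) = 1.370
  x_3 = (-10 - (3)·0.083 - (-3)·0.871 - (2)·-0.145) / (-9) = 0.816
  x_4 = (-6 - (4)·0.083 - (-4)·0.871 - (2)·0.989) / (11) = -0.439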